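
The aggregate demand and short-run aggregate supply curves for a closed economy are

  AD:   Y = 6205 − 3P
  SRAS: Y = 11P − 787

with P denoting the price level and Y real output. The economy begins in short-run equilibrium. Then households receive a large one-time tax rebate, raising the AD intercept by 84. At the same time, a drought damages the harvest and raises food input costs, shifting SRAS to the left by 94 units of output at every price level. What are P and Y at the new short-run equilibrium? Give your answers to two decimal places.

P = 512.14, Y = 4752.57

After both shocks: AD is Y = 6289 − 3P and SRAS is Y = 11P − 881.
Setting them equal: 7170 = 14P, so P = 512.14.
Substituting into AD, Y = 4752.57.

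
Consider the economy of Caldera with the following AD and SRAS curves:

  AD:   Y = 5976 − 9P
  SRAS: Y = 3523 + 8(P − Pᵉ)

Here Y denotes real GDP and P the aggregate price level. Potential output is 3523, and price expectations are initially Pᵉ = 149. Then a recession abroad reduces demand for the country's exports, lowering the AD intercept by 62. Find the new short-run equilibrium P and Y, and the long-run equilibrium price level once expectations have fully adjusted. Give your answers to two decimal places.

Short run: P = 210.76, Y = 4017.12. Long run: P = 265.67.

AD shifts left: new AD is Y = 5914 − 9P. With Pᵉ = 149, SRAS is Y = 2331 + 8P.
Short run: 5914 − 9P = 2331 + 8P gives 3583 = 17P, so P = 210.76 and Y = 5914 − 9P = 4017.12.
Y = 4017.12 is above potential 3523; expectations adjust and SRAS shifts left until Y = 3523.
Long run: on the new AD curve, 3523 = 5914 − 9P gives P = 265.67.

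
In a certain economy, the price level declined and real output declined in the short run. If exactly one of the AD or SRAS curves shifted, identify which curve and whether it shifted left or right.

P fell and Y fell. An AD shift moves P and Y in the same direction; an SRAS shift moves them in opposite directions.
Here P and Y moved in the same direction, so the AD curve shifted.
Since Y fell, AD shifted left.

AD shifted left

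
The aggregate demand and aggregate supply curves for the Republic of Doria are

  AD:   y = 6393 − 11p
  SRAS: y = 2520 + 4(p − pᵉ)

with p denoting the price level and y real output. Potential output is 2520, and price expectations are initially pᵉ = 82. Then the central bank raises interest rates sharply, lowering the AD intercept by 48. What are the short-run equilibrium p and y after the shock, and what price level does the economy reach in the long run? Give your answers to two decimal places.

Short run: p = 276.87, y = 3299.47. Long run: p = 347.73.

AD shifts left: new AD is y = 6345 − 11p. With pᵉ = 82, SRAS is y = 2192 + 4p.
Short run: 6345 − 11p = 2192 + 4p gives 4153 = 15p, so p = 276.87 and y = 6345 − 11p = 3299.47.
y = 3299.47 is above potential 2520; expectations adjust and SRAS shifts left until y = 2520.
Long run: on the new AD curve, 2520 = 6345 − 11p gives p = 347.73.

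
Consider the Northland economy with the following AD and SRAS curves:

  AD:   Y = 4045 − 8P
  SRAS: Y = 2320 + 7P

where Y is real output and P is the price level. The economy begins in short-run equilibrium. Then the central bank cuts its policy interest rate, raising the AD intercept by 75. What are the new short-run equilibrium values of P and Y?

P = 120, Y = 3160

This is a positive demand shock: AD shifts right.
New AD: Y = 4120 − 8P.
Set AD = SRAS: 4120 − 8P = 2320 + 7P, so 1800 = 15P and P = 120.
Y = 4120 − 8·120 = 3160.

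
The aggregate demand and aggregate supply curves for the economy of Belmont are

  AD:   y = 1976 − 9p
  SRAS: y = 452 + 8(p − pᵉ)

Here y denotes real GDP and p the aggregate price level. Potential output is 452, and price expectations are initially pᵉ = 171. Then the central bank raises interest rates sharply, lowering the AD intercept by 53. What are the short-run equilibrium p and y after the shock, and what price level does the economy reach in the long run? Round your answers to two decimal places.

AD shifts left: new AD is y = 1923 − 9p. With pᵉ = 171, SRAS is y = 8p − 916.
Short run: 1923 − 9p = 8p − 916 gives 2839 = 17p, so p = 167.00 and y = 1923 − 9p = 420.00.
y = 420.00 is below potential 452; expectations adjust and SRAS shifts right until y = 452.
Long run: on the new AD curve, 452 = 1923 − 9p gives p = 163.44.

Short run: p = 167.00, y = 420.00. Long run: p = 163.44.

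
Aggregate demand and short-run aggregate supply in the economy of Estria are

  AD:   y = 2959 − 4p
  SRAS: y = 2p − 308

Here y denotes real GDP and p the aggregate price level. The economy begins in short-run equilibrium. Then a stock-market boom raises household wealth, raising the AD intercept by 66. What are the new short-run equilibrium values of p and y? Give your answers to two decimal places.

p = 555.50, y = 803.00

This is a positive demand shock: AD shifts right.
New AD: y = 3025 − 4p.
Set AD = SRAS: 3025 − 4p = 2p − 308, so 3333 = 6p and p = 555.50.
Substituting into AD, y = 803.00.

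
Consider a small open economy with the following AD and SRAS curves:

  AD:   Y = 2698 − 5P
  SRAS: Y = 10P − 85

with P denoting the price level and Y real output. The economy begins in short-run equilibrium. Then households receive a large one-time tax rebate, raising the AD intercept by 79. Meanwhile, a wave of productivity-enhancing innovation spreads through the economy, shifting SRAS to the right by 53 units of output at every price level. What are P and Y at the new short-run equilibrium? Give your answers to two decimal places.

P = 187.27, Y = 1840.67

After both shocks: AD is Y = 2777 − 5P and SRAS is Y = 10P − 32.
Setting them equal: 2809 = 15P, so P = 187.27.
Substituting into AD, Y = 1840.67.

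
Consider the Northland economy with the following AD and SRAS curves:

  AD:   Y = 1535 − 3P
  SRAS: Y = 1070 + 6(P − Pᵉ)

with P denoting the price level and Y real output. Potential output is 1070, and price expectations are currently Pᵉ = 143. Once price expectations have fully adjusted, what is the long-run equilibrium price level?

Short run: with Pᵉ = 143, SRAS is Y = 212 + 6P. Setting AD = SRAS gives 1323 = 9P, so P = 147 and Y = 1535 − 3·147 = 1094.
Output 1094 is above potential 1070, so over time expected prices rise and SRAS shifts left until Y returns to 1070.
Long run: Y = 1070 on the AD curve gives 1070 = 1535 − 3P, so P = 155.

Long-run P = 155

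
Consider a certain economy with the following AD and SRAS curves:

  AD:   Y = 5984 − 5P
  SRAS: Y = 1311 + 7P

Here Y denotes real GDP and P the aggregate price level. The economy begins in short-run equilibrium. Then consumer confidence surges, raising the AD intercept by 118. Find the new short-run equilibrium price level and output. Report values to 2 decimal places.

P = 399.25, Y = 4105.75

This is a positive demand shock: AD shifts right.
New AD: Y = 6102 − 5P.
Set AD = SRAS: 6102 − 5P = 1311 + 7P, so 4791 = 12P and P = 399.25.
Substituting into AD, Y = 4105.75.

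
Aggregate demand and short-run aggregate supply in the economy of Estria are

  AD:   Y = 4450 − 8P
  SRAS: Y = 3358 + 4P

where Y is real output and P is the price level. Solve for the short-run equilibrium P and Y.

Set AD = SRAS: 4450 − 8P = 3358 + 4P, so 1092 = 12P and P = 91.
Then Y = 4450 − 8·91 = 3722.

P = 91, Y = 3722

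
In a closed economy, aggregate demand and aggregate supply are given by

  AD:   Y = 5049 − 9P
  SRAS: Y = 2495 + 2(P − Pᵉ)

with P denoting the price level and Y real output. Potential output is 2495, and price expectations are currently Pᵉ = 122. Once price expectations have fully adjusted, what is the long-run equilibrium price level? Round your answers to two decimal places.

Short run: with Pᵉ = 122, SRAS is Y = 2251 + 2P. Setting AD = SRAS gives 2798 = 11P, so P = 254.36 and Y = 5049 − 9P = 2759.73.
Output 2759.73 is above potential 2495, so over time expected prices rise and SRAS shifts left until Y returns to 2495.
Long run: Y = 2495 on the AD curve gives 2495 = 5049 − 9P, so P = 283.78.

Long-run P = 283.78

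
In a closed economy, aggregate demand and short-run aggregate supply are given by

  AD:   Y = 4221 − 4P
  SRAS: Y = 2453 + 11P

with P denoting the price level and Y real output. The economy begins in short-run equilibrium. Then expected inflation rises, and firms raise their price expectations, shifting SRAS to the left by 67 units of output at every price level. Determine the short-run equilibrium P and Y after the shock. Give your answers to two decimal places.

P = 122.33, Y = 3731.67

This is a negative supply shock: SRAS shifts left.
New SRAS: Y = 2386 + 11P.
Set AD = SRAS: 4221 − 4P = 2386 + 11P, so 1835 = 15P and P = 122.33.
Substituting into AD, Y = 3731.67.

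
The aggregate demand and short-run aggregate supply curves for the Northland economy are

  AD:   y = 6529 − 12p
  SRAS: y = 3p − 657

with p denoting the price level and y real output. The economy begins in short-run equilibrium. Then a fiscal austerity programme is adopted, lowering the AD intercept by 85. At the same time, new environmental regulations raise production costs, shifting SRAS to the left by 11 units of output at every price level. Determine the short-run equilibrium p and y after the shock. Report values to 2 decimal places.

p = 474.13, y = 754.40

After both shocks: AD is y = 6444 − 12p and SRAS is y = 3p − 668.
Setting them equal: 7112 = 15p, so p = 474.13.
Substituting into AD, y = 754.40.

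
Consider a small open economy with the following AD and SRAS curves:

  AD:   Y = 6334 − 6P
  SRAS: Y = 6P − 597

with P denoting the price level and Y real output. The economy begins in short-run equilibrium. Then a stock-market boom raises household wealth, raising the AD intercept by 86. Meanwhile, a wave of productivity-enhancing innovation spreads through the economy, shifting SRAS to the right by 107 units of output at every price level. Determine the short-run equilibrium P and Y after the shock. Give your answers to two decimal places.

After both shocks: AD is Y = 6420 − 6P and SRAS is Y = 6P − 490.
Setting them equal: 6910 = 12P, so P = 575.83.
Substituting into AD, Y = 2965.00.

P = 575.83, Y = 2965.00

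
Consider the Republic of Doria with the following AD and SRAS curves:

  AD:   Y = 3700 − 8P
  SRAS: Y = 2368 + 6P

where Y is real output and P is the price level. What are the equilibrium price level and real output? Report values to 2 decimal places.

P = 95.14, Y = 2938.86

Set AD = SRAS: 3700 − 8P = 2368 + 6P, so 1332 = 14P and P = 95.14.
Substituting into AD, Y = 3700 − 8P = 2938.86.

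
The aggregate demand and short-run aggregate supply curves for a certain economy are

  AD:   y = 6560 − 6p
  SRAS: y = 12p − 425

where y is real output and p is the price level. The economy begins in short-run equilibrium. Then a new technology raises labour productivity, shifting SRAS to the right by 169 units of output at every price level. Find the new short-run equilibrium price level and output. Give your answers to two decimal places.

p = 378.67, y = 4288.00

This is a positive supply shock: SRAS shifts right.
New SRAS: y = 12p − 256.
Set AD = SRAS: 6560 − 6p = 12p − 256, so 6816 = 18p and p = 378.67.
Substituting into AD, y = 4288.00.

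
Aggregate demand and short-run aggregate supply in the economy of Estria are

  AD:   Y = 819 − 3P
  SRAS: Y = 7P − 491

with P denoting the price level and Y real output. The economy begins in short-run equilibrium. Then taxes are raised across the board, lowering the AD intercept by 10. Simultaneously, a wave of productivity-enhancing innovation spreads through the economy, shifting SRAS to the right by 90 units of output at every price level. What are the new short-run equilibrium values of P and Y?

After both shocks: AD is Y = 809 − 3P and SRAS is Y = 7P − 401.
Setting them equal: 1210 = 10P, so P = 121.
Y = 809 − 3·121 = 446.

P = 121, Y = 446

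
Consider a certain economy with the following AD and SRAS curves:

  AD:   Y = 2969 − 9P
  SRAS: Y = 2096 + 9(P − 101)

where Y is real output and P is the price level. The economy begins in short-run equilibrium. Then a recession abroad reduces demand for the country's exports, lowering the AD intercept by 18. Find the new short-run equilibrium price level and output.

This is a negative demand shock: AD shifts left.
New AD: Y = 2951 − 9P.
SRAS can be written Y = 1187 + 9P.
Set AD = SRAS: 2951 − 9P = 1187 + 9P, so 1764 = 18P and P = 98.
Y = 2951 − 9·98 = 2069.

P = 98, Y = 2069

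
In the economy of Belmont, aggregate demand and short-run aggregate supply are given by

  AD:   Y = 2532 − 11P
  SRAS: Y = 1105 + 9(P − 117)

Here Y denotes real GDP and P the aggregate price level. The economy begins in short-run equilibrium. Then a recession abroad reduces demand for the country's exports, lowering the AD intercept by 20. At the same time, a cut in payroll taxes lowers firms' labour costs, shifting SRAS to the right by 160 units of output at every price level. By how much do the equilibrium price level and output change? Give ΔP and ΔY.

ΔP = -9, ΔY = +79

After both shocks: AD is Y = 2512 − 11P and SRAS is Y = 212 + 9P.
Setting them equal: 2300 = 20P, so P = 115.
Y = 2512 − 11·115 = 1247.
Initially P = 124, Y = 1168, so ΔP = -9 and ΔY = +79.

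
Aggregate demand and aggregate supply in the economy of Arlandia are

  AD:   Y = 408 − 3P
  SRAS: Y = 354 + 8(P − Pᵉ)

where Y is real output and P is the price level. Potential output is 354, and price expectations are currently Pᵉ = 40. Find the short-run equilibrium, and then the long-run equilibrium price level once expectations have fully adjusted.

Short run: P = 34, Y = 306. Long run: P = 18.

Short run: with Pᵉ = 40, SRAS is Y = 34 + 8P. Setting AD = SRAS gives 374 = 11P, so P = 34 and Y = 408 − 3·34 = 306.
Output 306 is below potential 354, so over time expected prices fall and SRAS shifts right until Y returns to 354.
Long run: Y = 354 on the AD curve gives 354 = 408 − 3P, so P = 18.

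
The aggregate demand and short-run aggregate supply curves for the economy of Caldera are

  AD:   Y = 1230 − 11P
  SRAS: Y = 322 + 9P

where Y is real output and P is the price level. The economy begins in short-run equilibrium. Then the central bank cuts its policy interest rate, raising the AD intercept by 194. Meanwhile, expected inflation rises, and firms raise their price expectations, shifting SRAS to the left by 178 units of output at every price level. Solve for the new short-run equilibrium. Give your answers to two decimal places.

P = 64.00, Y = 720.00

After both shocks: AD is Y = 1424 − 11P and SRAS is Y = 144 + 9P.
Setting them equal: 1280 = 20P, so P = 64.00.
Substituting into AD, Y = 720.00.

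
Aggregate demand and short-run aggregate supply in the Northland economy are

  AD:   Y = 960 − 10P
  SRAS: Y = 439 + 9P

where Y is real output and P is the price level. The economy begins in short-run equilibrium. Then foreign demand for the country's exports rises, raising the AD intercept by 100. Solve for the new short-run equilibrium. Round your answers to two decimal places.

P = 32.68, Y = 733.16

This is a positive demand shock: AD shifts right.
New AD: Y = 1060 − 10P.
Set AD = SRAS: 1060 − 10P = 439 + 9P, so 621 = 19P and P = 32.68.
Substituting into AD, Y = 733.16.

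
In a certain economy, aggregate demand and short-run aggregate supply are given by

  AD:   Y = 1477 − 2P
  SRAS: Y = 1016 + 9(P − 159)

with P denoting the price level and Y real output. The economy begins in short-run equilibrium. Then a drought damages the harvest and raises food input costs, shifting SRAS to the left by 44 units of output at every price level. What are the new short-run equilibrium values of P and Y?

This is a negative supply shock: SRAS shifts left.
New SRAS: Y = 9P − 459.
Set AD = SRAS: 1477 − 2P = 9P − 459, so 1936 = 11P and P = 176.
Y = 1477 − 2·176 = 1125.

P = 176, Y = 1125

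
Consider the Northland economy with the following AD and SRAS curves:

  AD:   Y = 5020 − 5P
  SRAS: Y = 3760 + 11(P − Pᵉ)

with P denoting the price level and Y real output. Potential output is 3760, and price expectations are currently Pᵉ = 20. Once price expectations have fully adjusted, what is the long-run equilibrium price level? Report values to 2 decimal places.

Short run: with Pᵉ = 20, SRAS is Y = 3540 + 11P. Setting AD = SRAS gives 1480 = 16P, so P = 92.50 and Y = 5020 − 5P = 4557.50.
Output 4557.50 is above potential 3760, so over time expected prices rise and SRAS shifts left until Y returns to 3760.
Long run: Y = 3760 on the AD curve gives 3760 = 5020 − 5P, so P = 252.00.

Long-run P = 252.00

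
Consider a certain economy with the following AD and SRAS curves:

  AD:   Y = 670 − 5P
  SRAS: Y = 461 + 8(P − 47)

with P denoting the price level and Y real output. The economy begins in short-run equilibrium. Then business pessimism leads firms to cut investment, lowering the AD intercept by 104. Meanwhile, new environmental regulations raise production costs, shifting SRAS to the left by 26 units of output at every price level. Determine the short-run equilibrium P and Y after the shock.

P = 39, Y = 371

After both shocks: AD is Y = 566 − 5P and SRAS is Y = 59 + 8P.
Setting them equal: 507 = 13P, so P = 39.
Y = 566 − 5·39 = 371.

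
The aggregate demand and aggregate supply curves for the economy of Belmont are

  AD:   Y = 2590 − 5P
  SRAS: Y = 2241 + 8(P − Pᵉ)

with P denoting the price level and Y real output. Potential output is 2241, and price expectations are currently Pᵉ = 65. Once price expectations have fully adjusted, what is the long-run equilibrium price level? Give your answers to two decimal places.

Long-run P = 69.80

Short run: with Pᵉ = 65, SRAS is Y = 1721 + 8P. Setting AD = SRAS gives 869 = 13P, so P = 66.85 and Y = 2590 − 5P = 2255.77.
Output 2255.77 is above potential 2241, so over time expected prices rise and SRAS shifts left until Y returns to 2241.
Long run: Y = 2241 on the AD curve gives 2241 = 2590 − 5P, so P = 69.80.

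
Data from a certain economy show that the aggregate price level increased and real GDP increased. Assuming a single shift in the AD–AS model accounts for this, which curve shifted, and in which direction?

AD shifted right

P rose and Y rose. An AD shift moves P and Y in the same direction; an SRAS shift moves them in opposite directions.
Here P and Y moved in the same direction, so the AD curve shifted.
Since Y rose, AD shifted right.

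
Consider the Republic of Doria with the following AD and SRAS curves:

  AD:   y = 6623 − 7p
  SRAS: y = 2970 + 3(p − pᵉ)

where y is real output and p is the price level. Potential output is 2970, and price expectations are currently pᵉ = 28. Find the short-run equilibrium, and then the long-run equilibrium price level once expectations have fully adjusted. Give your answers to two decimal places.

Short run: with pᵉ = 28, SRAS is y = 2886 + 3p. Setting AD = SRAS gives 3737 = 10p, so p = 373.70 and y = 6623 − 7p = 4007.10.
Output 4007.10 is above potential 2970, so over time expected prices rise and SRAS shifts left until y returns to 2970.
Long run: y = 2970 on the AD curve gives 2970 = 6623 − 7p, so p = 521.86.

Short run: p = 373.70, y = 4007.10. Long run: p = 521.86.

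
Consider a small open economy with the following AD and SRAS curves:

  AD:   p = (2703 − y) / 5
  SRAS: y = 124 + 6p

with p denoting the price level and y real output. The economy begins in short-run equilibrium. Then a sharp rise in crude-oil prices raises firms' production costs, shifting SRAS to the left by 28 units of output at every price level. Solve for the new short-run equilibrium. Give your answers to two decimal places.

p = 237.00, y = 1518.00

This is a negative supply shock: SRAS shifts left.
New SRAS: y = 96 + 6p.
Set AD = SRAS: 2703 − 5p = 96 + 6p, so 2607 = 11p and p = 237.00.
Substituting into AD, y = 1518.00.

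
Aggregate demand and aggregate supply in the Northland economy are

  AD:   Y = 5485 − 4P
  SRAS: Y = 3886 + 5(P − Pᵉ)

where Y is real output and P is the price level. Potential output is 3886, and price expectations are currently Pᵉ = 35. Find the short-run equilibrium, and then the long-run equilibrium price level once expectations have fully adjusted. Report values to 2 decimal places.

Short run: P = 197.11, Y = 4696.56. Long run: P = 399.75.

Short run: with Pᵉ = 35, SRAS is Y = 3711 + 5P. Setting AD = SRAS gives 1774 = 9P, so P = 197.11 and Y = 5485 − 4P = 4696.56.
Output 4696.56 is above potential 3886, so over time expected prices rise and SRAS shifts left until Y returns to 3886.
Long run: Y = 3886 on the AD curve gives 3886 = 5485 − 4P, so P = 399.75.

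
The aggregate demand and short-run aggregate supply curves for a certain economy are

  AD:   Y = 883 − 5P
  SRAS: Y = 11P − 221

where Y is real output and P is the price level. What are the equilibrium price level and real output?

Set AD = SRAS: 883 − 5P = 11P − 221, so 1104 = 16P and P = 69.
Then Y = 883 − 5·69 = 538.

P = 69, Y = 538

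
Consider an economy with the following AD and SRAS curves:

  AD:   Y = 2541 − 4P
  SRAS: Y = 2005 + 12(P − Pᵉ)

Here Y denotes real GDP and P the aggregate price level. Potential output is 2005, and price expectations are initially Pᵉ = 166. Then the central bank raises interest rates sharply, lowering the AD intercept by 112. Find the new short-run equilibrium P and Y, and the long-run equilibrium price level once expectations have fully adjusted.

AD shifts left: new AD is Y = 2429 − 4P. With Pᵉ = 166, SRAS is Y = 13 + 12P.
Short run: 2429 − 4P = 13 + 12P gives 2416 = 16P, so P = 151 and Y = 2429 − 4·151 = 1825.
Y = 1825 is below potential 2005; expectations adjust and SRAS shifts right until Y = 2005.
Long run: on the new AD curve, 2005 = 2429 − 4P gives P = 106.

Short run: P = 151, Y = 1825. Long run: P = 106.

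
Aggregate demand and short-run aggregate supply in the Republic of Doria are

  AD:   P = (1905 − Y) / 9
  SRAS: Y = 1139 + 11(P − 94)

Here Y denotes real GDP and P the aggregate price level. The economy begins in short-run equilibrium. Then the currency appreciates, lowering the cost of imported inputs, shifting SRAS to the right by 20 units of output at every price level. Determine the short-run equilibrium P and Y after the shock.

This is a positive supply shock: SRAS shifts right.
New SRAS: Y = 125 + 11P.
Set AD = SRAS: 1905 − 9P = 125 + 11P, so 1780 = 20P and P = 89.
Y = 1905 − 9·89 = 1104.

P = 89, Y = 1104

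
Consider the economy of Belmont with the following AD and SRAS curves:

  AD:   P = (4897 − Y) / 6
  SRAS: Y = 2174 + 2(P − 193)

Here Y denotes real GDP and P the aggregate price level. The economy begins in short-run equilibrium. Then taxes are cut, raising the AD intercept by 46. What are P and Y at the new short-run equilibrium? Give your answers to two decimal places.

This is a positive demand shock: AD shifts right.
New AD: Y = 4943 − 6P.
SRAS can be written Y = 1788 + 2P.
Set AD = SRAS: 4943 − 6P = 1788 + 2P, so 3155 = 8P and P = 394.38.
Substituting into AD, Y = 2576.75.

P = 394.38, Y = 2576.75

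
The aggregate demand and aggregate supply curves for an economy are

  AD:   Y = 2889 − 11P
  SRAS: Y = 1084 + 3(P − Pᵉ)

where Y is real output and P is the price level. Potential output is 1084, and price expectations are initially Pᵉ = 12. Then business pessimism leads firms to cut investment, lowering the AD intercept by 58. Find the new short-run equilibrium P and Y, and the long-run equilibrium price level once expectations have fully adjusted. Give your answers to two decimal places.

AD shifts left: new AD is Y = 2831 − 11P. With Pᵉ = 12, SRAS is Y = 1048 + 3P.
Short run: 2831 − 11P = 1048 + 3P gives 1783 = 14P, so P = 127.36 and Y = 2831 − 11P = 1430.07.
Y = 1430.07 is above potential 1084; expectations adjust and SRAS shifts left until Y = 1084.
Long run: on the new AD curve, 1084 = 2831 − 11P gives P = 158.82.

Short run: P = 127.36, Y = 1430.07. Long run: P = 158.82.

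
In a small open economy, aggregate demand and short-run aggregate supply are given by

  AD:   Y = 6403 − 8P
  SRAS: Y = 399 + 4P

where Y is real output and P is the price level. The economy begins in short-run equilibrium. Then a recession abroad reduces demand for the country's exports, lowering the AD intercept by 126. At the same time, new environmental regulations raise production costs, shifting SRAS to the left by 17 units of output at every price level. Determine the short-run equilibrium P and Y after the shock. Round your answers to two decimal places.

After both shocks: AD is Y = 6277 − 8P and SRAS is Y = 382 + 4P.
Setting them equal: 5895 = 12P, so P = 491.25.
Substituting into AD, Y = 2347.00.

P = 491.25, Y = 2347.00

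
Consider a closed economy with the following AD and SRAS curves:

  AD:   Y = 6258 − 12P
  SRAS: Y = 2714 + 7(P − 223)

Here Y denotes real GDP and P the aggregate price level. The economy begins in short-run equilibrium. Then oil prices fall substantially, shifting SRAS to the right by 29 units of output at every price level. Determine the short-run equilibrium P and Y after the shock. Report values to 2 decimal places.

P = 267.16, Y = 3052.11

This is a positive supply shock: SRAS shifts right.
New SRAS: Y = 1182 + 7P.
Set AD = SRAS: 6258 − 12P = 1182 + 7P, so 5076 = 19P and P = 267.16.
Substituting into AD, Y = 3052.11.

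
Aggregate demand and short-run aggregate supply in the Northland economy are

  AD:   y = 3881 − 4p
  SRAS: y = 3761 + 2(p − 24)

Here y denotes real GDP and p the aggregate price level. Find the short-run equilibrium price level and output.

Write SRAS as y = 3761 + 2p − 48 = 3713 + 2p.
Set AD = SRAS: 3881 − 4p = 3713 + 2p, so 168 = 6p and p = 28.
Then y = 3881 − 4·28 = 3769.

p = 28, y = 3769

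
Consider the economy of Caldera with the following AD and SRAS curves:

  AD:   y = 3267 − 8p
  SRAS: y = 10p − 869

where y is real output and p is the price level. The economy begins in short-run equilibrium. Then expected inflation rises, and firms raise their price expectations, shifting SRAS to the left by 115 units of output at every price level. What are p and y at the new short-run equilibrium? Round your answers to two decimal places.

This is a negative supply shock: SRAS shifts left.
New SRAS: y = 10p − 984.
Set AD = SRAS: 3267 − 8p = 10p − 984, so 4251 = 18p and p = 236.17.
Substituting into AD, y = 1377.67.

p = 236.17, y = 1377.67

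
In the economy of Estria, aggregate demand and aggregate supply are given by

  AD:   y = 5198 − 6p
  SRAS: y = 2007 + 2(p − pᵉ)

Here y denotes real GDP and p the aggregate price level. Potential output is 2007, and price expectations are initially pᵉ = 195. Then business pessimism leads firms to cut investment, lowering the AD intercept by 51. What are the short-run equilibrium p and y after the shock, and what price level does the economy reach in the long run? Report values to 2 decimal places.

AD shifts left: new AD is y = 5147 − 6p. With pᵉ = 195, SRAS is y = 1617 + 2p.
Short run: 5147 − 6p = 1617 + 2p gives 3530 = 8p, so p = 441.25 and y = 5147 − 6p = 2499.50.
y = 2499.50 is above potential 2007; expectations adjust and SRAS shifts left until y = 2007.
Long run: on the new AD curve, 2007 = 5147 − 6p gives p = 523.33.

Short run: p = 441.25, y = 2499.50. Long run: p = 523.33.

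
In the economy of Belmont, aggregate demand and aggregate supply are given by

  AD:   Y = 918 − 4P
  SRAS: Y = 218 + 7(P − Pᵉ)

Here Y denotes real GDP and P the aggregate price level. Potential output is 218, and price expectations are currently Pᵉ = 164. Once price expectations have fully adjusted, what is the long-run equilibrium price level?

Short run: with Pᵉ = 164, SRAS is Y = 7P − 930. Setting AD = SRAS gives 1848 = 11P, so P = 168 and Y = 918 − 4·168 = 246.
Output 246 is above potential 218, so over time expected prices rise and SRAS shifts left until Y returns to 218.
Long run: Y = 218 on the AD curve gives 218 = 918 − 4P, so P = 175.

Long-run P = 175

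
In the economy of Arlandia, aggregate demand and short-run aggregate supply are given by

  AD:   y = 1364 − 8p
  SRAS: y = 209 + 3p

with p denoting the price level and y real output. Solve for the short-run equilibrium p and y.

Set AD = SRAS: 1364 − 8p = 209 + 3p, so 1155 = 11p and p = 105.
Then y = 1364 − 8·105 = 524.

p = 105, y = 524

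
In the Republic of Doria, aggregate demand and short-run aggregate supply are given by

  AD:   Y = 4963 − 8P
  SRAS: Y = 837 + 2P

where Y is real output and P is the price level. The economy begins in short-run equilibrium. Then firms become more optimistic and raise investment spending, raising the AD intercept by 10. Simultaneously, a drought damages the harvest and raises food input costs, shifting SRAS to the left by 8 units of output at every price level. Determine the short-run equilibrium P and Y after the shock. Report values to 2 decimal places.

P = 414.40, Y = 1657.80

After both shocks: AD is Y = 4973 − 8P and SRAS is Y = 829 + 2P.
Setting them equal: 4144 = 10P, so P = 414.40.
Substituting into AD, Y = 1657.80.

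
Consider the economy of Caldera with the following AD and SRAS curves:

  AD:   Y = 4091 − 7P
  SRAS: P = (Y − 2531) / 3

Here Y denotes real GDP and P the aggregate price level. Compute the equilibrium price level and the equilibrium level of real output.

P = 156, Y = 2999

Rearrange SRAS to Y = 2531 + 3P.
Set AD = SRAS: 4091 − 7P = 2531 + 3P, so 1560 = 10P and P = 156.
Then Y = 4091 − 7·156 = 2999.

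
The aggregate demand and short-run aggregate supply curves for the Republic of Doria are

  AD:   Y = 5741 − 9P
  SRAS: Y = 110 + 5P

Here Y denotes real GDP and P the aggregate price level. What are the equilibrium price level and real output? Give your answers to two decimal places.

Set AD = SRAS: 5741 − 9P = 110 + 5P, so 5631 = 14P and P = 402.21.
Substituting into AD, Y = 5741 − 9P = 2121.07.

P = 402.21, Y = 2121.07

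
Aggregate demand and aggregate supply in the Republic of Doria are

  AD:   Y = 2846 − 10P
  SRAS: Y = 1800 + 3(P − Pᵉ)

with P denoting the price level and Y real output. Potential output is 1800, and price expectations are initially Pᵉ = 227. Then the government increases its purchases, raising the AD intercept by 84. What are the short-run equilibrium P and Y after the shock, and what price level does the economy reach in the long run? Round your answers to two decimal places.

Short run: P = 139.31, Y = 1536.92. Long run: P = 113.00.

AD shifts right: new AD is Y = 2930 − 10P. With Pᵉ = 227, SRAS is Y = 1119 + 3P.
Short run: 2930 − 10P = 1119 + 3P gives 1811 = 13P, so P = 139.31 and Y = 2930 − 10P = 1536.92.
Y = 1536.92 is below potential 1800; expectations adjust and SRAS shifts right until Y = 1800.
Long run: on the new AD curve, 1800 = 2930 − 10P gives P = 113.00.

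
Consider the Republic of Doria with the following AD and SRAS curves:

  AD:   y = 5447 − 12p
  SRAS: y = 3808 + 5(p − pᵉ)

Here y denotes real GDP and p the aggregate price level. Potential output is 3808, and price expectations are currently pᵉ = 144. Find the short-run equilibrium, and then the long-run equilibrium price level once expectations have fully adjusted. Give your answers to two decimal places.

Short run: p = 138.76, y = 3781.82. Long run: p = 136.58.

Short run: with pᵉ = 144, SRAS is y = 3088 + 5p. Setting AD = SRAS gives 2359 = 17p, so p = 138.76 and y = 5447 − 12p = 3781.82.
Output 3781.82 is below potential 3808, so over time expected prices fall and SRAS shifts right until y returns to 3808.
Long run: y = 3808 on the AD curve gives 3808 = 5447 − 12p, so p = 136.58.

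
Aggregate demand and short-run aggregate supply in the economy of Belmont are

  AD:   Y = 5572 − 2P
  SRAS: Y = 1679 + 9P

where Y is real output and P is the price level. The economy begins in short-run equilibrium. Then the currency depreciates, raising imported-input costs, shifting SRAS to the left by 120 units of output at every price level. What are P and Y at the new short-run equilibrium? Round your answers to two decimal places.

This is a negative supply shock: SRAS shifts left.
New SRAS: Y = 1559 + 9P.
Set AD = SRAS: 5572 − 2P = 1559 + 9P, so 4013 = 11P and P = 364.82.
Substituting into AD, Y = 4842.36.

P = 364.82, Y = 4842.36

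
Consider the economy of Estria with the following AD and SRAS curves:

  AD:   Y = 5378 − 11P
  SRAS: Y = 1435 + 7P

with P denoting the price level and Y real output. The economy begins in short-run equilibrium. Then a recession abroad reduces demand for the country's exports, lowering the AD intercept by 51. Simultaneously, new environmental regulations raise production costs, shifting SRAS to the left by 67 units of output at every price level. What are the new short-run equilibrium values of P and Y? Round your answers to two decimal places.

After both shocks: AD is Y = 5327 − 11P and SRAS is Y = 1368 + 7P.
Setting them equal: 3959 = 18P, so P = 219.94.
Substituting into AD, Y = 2907.61.

P = 219.94, Y = 2907.61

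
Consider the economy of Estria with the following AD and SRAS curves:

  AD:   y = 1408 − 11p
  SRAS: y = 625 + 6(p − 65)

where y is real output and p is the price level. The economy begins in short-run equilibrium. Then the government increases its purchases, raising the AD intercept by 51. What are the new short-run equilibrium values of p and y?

p = 72, y = 667

This is a positive demand shock: AD shifts right.
New AD: y = 1459 − 11p.
SRAS can be written y = 235 + 6p.
Set AD = SRAS: 1459 − 11p = 235 + 6p, so 1224 = 17p and p = 72.
y = 1459 − 11·72 = 667.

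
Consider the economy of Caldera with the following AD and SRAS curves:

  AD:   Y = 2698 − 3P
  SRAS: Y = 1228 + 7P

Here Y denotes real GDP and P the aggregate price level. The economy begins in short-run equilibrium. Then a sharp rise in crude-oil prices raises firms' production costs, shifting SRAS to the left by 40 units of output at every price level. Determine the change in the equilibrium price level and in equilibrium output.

This is a negative supply shock: SRAS shifts left.
New SRAS: Y = 1188 + 7P.
Set AD = SRAS: 2698 − 3P = 1188 + 7P, so 1510 = 10P and P = 151.
Y = 2698 − 3·151 = 2245.
Initially P = 147, Y = 2257, so ΔP = +4 and ΔY = -12.

ΔP = +4, ΔY = -12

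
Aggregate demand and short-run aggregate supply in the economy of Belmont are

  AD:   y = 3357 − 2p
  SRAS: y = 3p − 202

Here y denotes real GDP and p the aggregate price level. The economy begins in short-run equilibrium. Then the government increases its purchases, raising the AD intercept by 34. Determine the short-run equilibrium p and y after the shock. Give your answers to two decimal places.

p = 718.60, y = 1953.80

This is a positive demand shock: AD shifts right.
New AD: y = 3391 − 2p.
Set AD = SRAS: 3391 − 2p = 3p − 202, so 3593 = 5p and p = 718.60.
Substituting into AD, y = 1953.80.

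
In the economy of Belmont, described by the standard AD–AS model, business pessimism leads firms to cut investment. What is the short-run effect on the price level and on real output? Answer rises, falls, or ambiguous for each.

Price level: falls; output: falls

This is a negative demand shock: AD shifts left.
Moving along the upward-sloping SRAS curve, P falls and Y falls.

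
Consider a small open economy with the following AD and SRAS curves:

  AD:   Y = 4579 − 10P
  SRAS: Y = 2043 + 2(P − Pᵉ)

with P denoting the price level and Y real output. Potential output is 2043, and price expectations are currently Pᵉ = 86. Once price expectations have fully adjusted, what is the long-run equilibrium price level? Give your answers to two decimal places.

Long-run P = 253.60

Short run: with Pᵉ = 86, SRAS is Y = 1871 + 2P. Setting AD = SRAS gives 2708 = 12P, so P = 225.67 and Y = 4579 − 10P = 2322.33.
Output 2322.33 is above potential 2043, so over time expected prices rise and SRAS shifts left until Y returns to 2043.
Long run: Y = 2043 on the AD curve gives 2043 = 4579 − 10P, so P = 253.60.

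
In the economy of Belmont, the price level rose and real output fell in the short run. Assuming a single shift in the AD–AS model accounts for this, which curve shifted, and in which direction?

P rose and Y fell. An AD shift moves P and Y in the same direction; an SRAS shift moves them in opposite directions.
Here P and Y moved in opposite directions, so the SRAS curve shifted.
Since Y fell, SRAS shifted left.

SRAS shifted left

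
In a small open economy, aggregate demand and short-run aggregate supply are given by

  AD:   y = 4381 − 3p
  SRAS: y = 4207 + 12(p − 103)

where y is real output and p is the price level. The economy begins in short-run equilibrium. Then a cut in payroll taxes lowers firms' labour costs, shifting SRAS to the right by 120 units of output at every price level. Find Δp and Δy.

Δp = -8, Δy = +24

This is a positive supply shock: SRAS shifts right.
New SRAS: y = 3091 + 12p.
Set AD = SRAS: 4381 − 3p = 3091 + 12p, so 1290 = 15p and p = 86.
y = 4381 − 3·86 = 4123.
Initially p = 94, y = 4099, so Δp = -8 and Δy = +24.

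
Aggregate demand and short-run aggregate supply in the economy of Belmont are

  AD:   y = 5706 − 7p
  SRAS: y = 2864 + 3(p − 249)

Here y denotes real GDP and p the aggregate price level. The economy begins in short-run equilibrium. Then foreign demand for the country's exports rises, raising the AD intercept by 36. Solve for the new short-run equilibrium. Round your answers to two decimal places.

This is a positive demand shock: AD shifts right.
New AD: y = 5742 − 7p.
SRAS can be written y = 2117 + 3p.
Set AD = SRAS: 5742 − 7p = 2117 + 3p, so 3625 = 10p and p = 362.50.
Substituting into AD, y = 3204.50.

p = 362.50, y = 3204.50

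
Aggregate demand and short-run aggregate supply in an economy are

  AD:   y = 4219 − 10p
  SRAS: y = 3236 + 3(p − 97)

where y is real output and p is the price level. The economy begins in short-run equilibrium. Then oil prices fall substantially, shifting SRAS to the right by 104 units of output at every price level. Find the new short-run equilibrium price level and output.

This is a positive supply shock: SRAS shifts right.
New SRAS: y = 3049 + 3p.
Set AD = SRAS: 4219 − 10p = 3049 + 3p, so 1170 = 13p and p = 90.
y = 4219 − 10·90 = 3319.

p = 90, y = 3319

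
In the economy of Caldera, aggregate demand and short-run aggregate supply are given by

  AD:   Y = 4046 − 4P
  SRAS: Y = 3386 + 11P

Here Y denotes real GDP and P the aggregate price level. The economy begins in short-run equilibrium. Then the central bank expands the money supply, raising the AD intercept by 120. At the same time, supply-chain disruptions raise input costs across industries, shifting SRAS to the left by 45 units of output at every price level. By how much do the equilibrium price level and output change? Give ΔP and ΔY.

ΔP = +11, ΔY = +76

After both shocks: AD is Y = 4166 − 4P and SRAS is Y = 3341 + 11P.
Setting them equal: 825 = 15P, so P = 55.
Y = 4166 − 4·55 = 3946.
Initially P = 44, Y = 3870, so ΔP = +11 and ΔY = +76.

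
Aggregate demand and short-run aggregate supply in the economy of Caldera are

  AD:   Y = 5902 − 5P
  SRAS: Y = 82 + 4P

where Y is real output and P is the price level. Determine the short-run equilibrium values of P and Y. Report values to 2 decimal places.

P = 646.67, Y = 2668.67

Set AD = SRAS: 5902 − 5P = 82 + 4P, so 5820 = 9P and P = 646.67.
Substituting into AD, Y = 5902 − 5P = 2668.67.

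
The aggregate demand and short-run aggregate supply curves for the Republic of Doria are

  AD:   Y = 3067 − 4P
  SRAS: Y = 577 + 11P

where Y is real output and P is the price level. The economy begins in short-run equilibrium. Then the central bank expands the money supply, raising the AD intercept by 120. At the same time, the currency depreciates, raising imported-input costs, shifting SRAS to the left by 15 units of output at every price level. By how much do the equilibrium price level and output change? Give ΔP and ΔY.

After both shocks: AD is Y = 3187 − 4P and SRAS is Y = 562 + 11P.
Setting them equal: 2625 = 15P, so P = 175.
Y = 3187 − 4·175 = 2487.
Initially P = 166, Y = 2403, so ΔP = +9 and ΔY = +84.

ΔP = +9, ΔY = +84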